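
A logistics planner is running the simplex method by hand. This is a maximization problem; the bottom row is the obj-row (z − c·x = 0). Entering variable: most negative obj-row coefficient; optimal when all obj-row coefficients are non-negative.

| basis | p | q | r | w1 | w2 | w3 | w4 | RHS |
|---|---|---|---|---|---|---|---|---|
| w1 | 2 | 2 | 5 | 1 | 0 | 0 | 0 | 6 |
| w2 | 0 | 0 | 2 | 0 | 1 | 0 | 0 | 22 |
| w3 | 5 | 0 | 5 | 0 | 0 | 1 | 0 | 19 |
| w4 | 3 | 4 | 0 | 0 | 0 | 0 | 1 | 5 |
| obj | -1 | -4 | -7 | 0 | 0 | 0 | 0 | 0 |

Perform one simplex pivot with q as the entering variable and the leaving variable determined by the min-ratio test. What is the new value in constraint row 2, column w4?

0

Ratio test on column q — row 1: 6/2 = 3; row 2: entry 0 ≤ 0; row 3: entry 0 ≤ 0; row 4: 5/4 = 5/4. Minimum is 5/4 at row 4 (w4 leaves); pivot element 4.
Divide row 4 by 4; eliminate column q from the other rows.
Row 2 update in column w4: 0 − 0·(1/4) = 0.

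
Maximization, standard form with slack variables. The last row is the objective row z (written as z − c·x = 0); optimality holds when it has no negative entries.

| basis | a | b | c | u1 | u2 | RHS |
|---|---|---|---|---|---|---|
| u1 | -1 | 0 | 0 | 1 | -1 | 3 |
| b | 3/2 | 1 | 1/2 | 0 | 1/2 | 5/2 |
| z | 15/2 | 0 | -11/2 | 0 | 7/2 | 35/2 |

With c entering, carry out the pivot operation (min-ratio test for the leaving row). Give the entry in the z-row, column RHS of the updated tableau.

Ratio test on column c — row 1: entry 0 ≤ 0; row 2: (5/2)/(1/2) = 5. Minimum is 5 at row 2 (b leaves); pivot element 1/2.
Divide row 2 by 1/2; eliminate column c from the other rows.
z-row update in column RHS: 35/2 − (-11/2)·5 = 45.

45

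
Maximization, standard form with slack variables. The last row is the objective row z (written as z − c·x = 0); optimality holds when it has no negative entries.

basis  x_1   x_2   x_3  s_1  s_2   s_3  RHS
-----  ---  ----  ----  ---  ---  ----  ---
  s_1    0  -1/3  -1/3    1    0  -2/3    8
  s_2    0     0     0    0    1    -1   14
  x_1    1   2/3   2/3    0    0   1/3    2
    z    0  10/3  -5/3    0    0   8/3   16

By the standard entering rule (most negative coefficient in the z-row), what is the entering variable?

x_3

Negative z-row entries: x_3: -5/3.
The most negative is -5/3 in column x_3, so x_3 enters.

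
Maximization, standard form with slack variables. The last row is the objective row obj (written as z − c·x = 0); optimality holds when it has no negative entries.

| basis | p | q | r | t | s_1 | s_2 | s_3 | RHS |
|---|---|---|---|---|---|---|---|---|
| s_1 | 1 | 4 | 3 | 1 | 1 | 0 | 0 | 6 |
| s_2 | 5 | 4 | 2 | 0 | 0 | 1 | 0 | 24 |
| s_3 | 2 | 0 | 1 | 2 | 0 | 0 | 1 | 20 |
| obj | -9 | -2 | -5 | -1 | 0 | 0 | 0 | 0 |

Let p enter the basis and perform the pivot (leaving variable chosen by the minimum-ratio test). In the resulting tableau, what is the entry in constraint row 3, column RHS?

Ratio test on column p — row 1: 6/1 = 6; row 2: 24/5 = 24/5; row 3: 20/2 = 10. Minimum is 24/5 at row 2 (s_2 leaves); pivot element 5.
Divide row 2 by 5; eliminate column p from the other rows.
Row 3 update in column RHS: 20 − 2·(24/5) = 52/5.

52/5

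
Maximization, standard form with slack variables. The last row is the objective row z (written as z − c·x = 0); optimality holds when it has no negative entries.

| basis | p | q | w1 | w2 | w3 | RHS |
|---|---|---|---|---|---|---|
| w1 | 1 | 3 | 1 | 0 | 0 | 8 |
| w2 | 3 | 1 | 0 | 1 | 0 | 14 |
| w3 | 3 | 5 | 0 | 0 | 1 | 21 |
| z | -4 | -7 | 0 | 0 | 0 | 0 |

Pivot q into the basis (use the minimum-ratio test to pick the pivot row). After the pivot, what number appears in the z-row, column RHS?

56/3

Ratio test on column q — row 1: 8/3 = 8/3; row 2: 14/1 = 14; row 3: 21/5 = 21/5. Minimum is 8/3 at row 1 (w1 leaves); pivot element 3.
Divide row 1 by 3; eliminate column q from the other rows.
z-row update in column RHS: 0 − (-7)·(8/3) = 56/3.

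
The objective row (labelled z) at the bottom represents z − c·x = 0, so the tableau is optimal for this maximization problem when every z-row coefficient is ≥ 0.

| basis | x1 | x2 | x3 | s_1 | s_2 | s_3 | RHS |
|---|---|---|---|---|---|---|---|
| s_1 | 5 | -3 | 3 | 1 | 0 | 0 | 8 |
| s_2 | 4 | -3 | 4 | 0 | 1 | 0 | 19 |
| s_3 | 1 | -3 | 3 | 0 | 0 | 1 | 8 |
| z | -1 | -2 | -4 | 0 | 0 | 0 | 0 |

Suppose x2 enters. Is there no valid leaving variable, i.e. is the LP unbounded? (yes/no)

yes

Every constraint-row entry in column x2 is ≤ 0, so increasing x2 is unbounded.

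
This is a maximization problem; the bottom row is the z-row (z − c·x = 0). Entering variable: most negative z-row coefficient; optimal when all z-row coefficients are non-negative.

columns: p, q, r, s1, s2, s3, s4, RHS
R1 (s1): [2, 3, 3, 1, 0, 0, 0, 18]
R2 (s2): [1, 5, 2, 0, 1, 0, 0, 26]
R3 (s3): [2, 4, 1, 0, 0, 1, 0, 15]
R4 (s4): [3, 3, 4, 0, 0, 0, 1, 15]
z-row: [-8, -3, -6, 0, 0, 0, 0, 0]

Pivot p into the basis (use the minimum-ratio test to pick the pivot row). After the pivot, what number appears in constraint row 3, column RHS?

5

Ratio test on column p — row 1: 18/2 = 9; row 2: 26/1 = 26; row 3: 15/2 = 15/2; row 4: 15/3 = 5. Minimum is 5 at row 4 (s4 leaves); pivot element 3.
Divide row 4 by 3; eliminate column p from the other rows.
Row 3 update in column RHS: 15 − 2·5 = 5.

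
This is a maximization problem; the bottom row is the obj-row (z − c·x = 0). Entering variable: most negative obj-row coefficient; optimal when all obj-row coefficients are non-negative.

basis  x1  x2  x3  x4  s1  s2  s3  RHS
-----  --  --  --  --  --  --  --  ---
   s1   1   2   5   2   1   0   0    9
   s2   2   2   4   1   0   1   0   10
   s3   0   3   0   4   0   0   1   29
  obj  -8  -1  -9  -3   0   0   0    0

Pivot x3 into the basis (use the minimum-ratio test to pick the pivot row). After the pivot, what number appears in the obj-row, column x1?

Ratio test on column x3 — row 1: 9/5 = 9/5; row 2: 10/4 = 5/2; row 3: entry 0 ≤ 0. Minimum is 9/5 at row 1 (s1 leaves); pivot element 5.
Divide row 1 by 5; eliminate column x3 from the other rows.
obj-row update in column x1: -8 − (-9)·(1/5) = -31/5.

-31/5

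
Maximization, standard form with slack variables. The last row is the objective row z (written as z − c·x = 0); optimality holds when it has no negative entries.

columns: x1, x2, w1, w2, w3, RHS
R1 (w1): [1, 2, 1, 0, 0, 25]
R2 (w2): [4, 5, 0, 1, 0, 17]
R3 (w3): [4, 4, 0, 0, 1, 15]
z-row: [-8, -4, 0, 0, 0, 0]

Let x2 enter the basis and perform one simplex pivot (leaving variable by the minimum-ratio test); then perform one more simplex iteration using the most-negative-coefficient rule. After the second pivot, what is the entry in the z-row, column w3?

6

Ratio test on column x2 — row 1: 25/2 = 25/2; row 2: 17/5 = 17/5; row 3: 15/4 = 15/4. Minimum is 17/5 at row 2 (w2 leaves); pivot element 5.
Divide row 2 by 5; eliminate column x2 from the other rows.
Second iteration: most negative z-row entry is -24/5 in column x1, so x1 enters.
Ratio test on column x1 — row 1: entry -3/5 ≤ 0; row 2: (17/5)/(4/5) = 17/4; row 3: (7/5)/(4/5) = 7/4. Minimum is 7/4 at row 3 (w3 leaves); pivot element 4/5.
Divide row 3 by 4/5; eliminate column x1 from the other rows.
After both pivots, the entry at the z-row, column w3 is 6.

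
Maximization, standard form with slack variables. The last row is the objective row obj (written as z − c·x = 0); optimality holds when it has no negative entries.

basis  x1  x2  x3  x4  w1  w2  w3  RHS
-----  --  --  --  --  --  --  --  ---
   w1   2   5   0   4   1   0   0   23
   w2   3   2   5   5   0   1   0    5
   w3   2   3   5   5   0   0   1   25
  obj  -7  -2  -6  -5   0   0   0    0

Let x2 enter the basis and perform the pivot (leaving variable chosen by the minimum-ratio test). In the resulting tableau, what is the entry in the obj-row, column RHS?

5

Ratio test on column x2 — row 1: 23/5 = 23/5; row 2: 5/2 = 5/2; row 3: 25/3 = 25/3. Minimum is 5/2 at row 2 (w2 leaves); pivot element 2.
Divide row 2 by 2; eliminate column x2 from the other rows.
obj-row update in column RHS: 0 − (-2)·(5/2) = 5.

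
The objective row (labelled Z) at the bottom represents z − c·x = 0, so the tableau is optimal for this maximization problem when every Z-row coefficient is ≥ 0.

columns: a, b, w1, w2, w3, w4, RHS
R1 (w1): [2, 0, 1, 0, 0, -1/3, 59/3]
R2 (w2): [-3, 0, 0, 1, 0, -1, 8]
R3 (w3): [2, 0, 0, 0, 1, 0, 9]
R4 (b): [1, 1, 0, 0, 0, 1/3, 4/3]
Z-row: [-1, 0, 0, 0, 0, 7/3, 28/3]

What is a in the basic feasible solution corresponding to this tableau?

0

a is not in the basis, so in the current basic feasible solution a = 0.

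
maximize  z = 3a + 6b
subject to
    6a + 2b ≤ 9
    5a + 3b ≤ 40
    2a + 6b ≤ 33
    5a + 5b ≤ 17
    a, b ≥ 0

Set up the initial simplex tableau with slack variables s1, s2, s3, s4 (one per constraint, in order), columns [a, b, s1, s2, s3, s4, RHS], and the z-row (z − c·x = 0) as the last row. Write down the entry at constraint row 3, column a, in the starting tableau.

Constraint 3 has coefficient 2 on a.

2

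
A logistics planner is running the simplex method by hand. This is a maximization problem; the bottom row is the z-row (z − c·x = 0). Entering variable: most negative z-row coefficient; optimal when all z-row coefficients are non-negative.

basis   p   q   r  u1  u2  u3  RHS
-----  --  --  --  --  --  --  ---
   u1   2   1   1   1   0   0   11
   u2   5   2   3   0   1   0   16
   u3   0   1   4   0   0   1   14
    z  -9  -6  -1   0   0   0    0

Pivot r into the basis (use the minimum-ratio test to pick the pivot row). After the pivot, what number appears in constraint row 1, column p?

Ratio test on column r — row 1: 11/1 = 11; row 2: 16/3 = 16/3; row 3: 14/4 = 7/2. Minimum is 7/2 at row 3 (u3 leaves); pivot element 4.
Divide row 3 by 4; eliminate column r from the other rows.
Row 1 update in column p: 2 − 1·0 = 2.

2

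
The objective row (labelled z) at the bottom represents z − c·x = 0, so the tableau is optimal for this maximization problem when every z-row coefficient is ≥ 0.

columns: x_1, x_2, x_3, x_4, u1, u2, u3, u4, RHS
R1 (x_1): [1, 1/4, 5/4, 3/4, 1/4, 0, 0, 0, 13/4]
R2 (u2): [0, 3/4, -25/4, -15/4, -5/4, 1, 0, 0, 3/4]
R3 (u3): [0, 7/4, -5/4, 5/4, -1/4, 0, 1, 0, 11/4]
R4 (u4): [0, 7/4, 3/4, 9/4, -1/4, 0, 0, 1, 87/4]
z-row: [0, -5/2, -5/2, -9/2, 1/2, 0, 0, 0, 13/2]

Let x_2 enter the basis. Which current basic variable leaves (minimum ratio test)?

Column x_2 entries and ratios — x_1: (13/4)/(1/4) = 13; u2: (3/4)/(3/4) = 1; u3: (11/4)/(7/4) = 11/7; u4: (87/4)/(7/4) = 87/7.
Smallest ratio is 1 in the row of u2, so u2 leaves.

u2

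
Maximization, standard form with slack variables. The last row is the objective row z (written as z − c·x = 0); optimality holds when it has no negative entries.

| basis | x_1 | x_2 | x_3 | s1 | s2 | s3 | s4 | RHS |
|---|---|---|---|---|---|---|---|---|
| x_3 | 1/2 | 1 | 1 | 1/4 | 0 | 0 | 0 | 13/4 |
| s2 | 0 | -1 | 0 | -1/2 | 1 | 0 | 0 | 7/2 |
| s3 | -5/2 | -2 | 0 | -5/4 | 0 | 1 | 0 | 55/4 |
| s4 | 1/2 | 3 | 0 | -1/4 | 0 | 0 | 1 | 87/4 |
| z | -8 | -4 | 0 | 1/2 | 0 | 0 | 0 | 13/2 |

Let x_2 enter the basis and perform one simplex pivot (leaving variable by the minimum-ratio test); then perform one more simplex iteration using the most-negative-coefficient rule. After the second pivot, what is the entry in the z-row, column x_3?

Ratio test on column x_2 — row 1: (13/4)/1 = 13/4; row 2: entry -1 ≤ 0; row 3: entry -2 ≤ 0; row 4: (87/4)/3 = 29/4. Minimum is 13/4 at row 1 (x_3 leaves); pivot element 1.
Divide row 1 by 1; eliminate column x_2 from the other rows.
Second iteration: most negative z-row entry is -6 in column x_1, so x_1 enters.
Ratio test on column x_1 — row 1: (13/4)/(1/2) = 13/2; row 2: (27/4)/(1/2) = 27/2; row 3: entry -3/2 ≤ 0; row 4: entry -1 ≤ 0. Minimum is 13/2 at row 1 (x_2 leaves); pivot element 1/2.
Divide row 1 by 1/2; eliminate column x_1 from the other rows.
After both pivots, the entry at the z-row, column x_3 is 16.

16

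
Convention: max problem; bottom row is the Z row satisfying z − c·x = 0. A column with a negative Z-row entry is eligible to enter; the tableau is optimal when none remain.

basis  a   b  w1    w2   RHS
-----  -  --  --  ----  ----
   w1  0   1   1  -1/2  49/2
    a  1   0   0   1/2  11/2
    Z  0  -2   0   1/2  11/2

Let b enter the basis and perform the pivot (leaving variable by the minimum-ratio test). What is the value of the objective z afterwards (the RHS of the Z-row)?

109/2

Ratio test on column b — row 1: (49/2)/1 = 49/2; row 2: entry 0 ≤ 0. Minimum is 49/2 at row 1 (w1 leaves); pivot element 1.
Pivot on row 1; the Z-row RHS becomes 11/2 − (-2)·(49/2) = 109/2.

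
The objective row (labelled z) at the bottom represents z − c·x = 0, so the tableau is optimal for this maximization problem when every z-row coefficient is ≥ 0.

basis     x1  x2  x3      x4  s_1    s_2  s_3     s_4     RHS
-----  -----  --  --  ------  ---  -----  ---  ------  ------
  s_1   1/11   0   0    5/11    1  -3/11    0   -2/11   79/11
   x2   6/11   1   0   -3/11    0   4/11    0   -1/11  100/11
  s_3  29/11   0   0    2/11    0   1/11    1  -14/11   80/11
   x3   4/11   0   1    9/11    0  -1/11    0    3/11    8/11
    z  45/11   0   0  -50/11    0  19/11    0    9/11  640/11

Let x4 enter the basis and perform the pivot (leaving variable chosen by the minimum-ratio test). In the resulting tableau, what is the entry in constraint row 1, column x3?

Ratio test on column x4 — row 1: (79/11)/(5/11) = 79/5; row 2: entry -3/11 ≤ 0; row 3: (80/11)/(2/11) = 40; row 4: (8/11)/(9/11) = 8/9. Minimum is 8/9 at row 4 (x3 leaves); pivot element 9/11.
Divide row 4 by 9/11; eliminate column x4 from the other rows.
Row 1 update in column x3: 0 − (5/11)·(11/9) = -5/9.

-5/9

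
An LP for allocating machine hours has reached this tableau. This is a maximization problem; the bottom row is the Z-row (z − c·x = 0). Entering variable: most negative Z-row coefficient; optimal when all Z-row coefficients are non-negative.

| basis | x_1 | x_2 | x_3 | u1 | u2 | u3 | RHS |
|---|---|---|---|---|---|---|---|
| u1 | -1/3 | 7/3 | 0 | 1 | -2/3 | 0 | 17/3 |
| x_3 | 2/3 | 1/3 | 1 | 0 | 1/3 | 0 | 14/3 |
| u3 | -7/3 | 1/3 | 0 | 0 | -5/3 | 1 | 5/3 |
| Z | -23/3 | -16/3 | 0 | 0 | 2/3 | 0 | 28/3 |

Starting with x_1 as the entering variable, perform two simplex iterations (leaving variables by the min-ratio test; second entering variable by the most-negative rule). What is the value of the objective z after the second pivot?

Ratio test on column x_1 — row 1: entry -1/3 ≤ 0; row 2: (14/3)/(2/3) = 7; row 3: entry -7/3 ≤ 0. Minimum is 7 at row 2 (x_3 leaves); pivot element 2/3.
Pivot on row 2; the Z-row RHS becomes 28/3 − (-23/3)·7 = 63.
Next entering variable (most negative Z-row entry -3/2): x_2.
Ratio test on column x_2 — row 1: 8/(5/2) = 16/5; row 2: 7/(1/2) = 14; row 3: 18/(3/2) = 12. Minimum is 16/5 at row 1 (u1 leaves); pivot element 5/2.
After the second pivot the Z-row RHS is 63 − (-3/2)·(16/5) = 339/5.

339/5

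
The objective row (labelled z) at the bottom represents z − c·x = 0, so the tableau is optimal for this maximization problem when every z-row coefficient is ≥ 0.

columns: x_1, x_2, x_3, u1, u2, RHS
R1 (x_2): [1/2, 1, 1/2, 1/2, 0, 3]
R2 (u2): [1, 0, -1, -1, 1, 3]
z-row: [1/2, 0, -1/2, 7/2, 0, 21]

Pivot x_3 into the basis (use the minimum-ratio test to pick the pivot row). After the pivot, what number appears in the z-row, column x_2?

Ratio test on column x_3 — row 1: 3/(1/2) = 6; row 2: entry -1 ≤ 0. Minimum is 6 at row 1 (x_2 leaves); pivot element 1/2.
Divide row 1 by 1/2; eliminate column x_3 from the other rows.
z-row update in column x_2: 0 − (-1/2)·2 = 1.

1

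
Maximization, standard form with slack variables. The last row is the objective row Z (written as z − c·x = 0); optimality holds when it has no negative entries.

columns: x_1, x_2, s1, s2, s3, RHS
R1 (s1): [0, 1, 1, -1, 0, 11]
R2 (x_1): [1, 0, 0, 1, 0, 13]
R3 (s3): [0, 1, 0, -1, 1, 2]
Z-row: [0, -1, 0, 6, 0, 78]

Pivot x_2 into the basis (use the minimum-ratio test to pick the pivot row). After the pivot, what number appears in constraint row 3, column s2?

-1

Ratio test on column x_2 — row 1: 11/1 = 11; row 2: entry 0 ≤ 0; row 3: 2/1 = 2. Minimum is 2 at row 3 (s3 leaves); pivot element 1.
Divide row 3 by 1; eliminate column x_2 from the other rows.
In the new row 3, the s2 entry is the old entry divided by the pivot: (-1)/1 = -1.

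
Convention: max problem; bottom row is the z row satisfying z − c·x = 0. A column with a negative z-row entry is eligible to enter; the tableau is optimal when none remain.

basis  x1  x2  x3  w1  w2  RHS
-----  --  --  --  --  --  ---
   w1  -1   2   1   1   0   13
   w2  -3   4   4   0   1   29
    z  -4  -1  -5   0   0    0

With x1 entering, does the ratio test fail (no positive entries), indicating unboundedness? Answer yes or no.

Every constraint-row entry in column x1 is ≤ 0, so increasing x1 is unbounded.

yes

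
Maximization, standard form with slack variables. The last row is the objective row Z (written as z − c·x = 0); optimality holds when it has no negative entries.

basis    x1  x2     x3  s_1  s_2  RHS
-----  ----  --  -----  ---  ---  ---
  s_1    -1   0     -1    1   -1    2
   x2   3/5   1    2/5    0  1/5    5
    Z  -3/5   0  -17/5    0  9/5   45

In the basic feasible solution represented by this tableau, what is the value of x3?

x3 is not in the basis, so in the current basic feasible solution x3 = 0.

0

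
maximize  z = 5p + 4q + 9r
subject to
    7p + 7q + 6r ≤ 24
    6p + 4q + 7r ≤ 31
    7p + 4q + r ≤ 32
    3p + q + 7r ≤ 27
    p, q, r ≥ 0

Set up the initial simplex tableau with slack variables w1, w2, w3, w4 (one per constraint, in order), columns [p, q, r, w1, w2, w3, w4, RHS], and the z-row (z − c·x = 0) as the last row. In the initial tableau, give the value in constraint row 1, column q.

Constraint 1 has coefficient 7 on q.

7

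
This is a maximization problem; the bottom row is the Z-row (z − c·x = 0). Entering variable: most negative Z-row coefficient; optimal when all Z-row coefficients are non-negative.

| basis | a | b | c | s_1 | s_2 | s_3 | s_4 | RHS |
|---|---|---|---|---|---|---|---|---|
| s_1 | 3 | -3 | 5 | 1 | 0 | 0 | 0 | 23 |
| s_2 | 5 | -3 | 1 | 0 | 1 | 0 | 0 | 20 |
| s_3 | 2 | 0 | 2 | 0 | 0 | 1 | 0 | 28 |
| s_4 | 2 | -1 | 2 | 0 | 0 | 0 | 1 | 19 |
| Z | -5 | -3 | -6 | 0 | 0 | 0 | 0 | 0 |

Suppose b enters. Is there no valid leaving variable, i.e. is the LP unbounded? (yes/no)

yes

Every constraint-row entry in column b is ≤ 0, so increasing b is unbounded.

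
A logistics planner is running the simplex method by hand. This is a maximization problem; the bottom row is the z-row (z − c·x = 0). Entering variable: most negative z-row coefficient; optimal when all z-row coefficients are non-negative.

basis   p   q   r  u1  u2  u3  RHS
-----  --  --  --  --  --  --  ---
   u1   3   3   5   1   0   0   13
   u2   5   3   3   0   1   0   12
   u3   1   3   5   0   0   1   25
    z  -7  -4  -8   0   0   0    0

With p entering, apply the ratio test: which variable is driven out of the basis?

u2

Column p entries and ratios — u1: 13/3 = 13/3; u2: 12/5 = 12/5; u3: 25/1 = 25.
Smallest ratio is 12/5 in the row of u2, so u2 leaves.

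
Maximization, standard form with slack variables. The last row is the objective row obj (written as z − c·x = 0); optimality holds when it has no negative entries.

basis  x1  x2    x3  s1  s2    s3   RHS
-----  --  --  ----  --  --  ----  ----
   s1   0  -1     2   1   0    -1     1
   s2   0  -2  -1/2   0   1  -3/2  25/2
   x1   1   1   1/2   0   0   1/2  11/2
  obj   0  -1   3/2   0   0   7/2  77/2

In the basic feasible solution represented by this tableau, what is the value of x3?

0

x3 is not in the basis, so in the current basic feasible solution x3 = 0.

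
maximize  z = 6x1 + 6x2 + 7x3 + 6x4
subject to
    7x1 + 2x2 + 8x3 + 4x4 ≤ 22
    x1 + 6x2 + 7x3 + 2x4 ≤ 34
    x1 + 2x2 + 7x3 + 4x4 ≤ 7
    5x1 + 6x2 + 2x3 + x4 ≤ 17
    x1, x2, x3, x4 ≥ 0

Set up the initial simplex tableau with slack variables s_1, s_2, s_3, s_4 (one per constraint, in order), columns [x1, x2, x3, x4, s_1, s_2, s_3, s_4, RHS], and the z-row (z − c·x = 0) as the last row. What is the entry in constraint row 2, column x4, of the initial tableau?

Constraint 2 has coefficient 2 on x4.

2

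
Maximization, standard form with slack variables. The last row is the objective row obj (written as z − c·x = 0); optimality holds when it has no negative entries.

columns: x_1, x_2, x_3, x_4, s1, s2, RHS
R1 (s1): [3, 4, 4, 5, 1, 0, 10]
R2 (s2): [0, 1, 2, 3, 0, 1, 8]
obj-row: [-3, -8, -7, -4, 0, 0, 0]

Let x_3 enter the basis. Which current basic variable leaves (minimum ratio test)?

s1

Column x_3 entries and ratios — s1: 10/4 = 5/2; s2: 8/2 = 4.
Smallest ratio is 5/2 in the row of s1, so s1 leaves.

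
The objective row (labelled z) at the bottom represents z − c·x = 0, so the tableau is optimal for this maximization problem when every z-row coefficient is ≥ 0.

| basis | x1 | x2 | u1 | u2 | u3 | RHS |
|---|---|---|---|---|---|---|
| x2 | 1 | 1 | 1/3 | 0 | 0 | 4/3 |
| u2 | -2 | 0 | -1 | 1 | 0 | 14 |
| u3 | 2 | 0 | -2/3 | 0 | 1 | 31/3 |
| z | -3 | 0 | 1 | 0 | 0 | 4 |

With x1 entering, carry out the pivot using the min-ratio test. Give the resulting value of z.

8

Ratio test on column x1 — row 1: (4/3)/1 = 4/3; row 2: entry -2 ≤ 0; row 3: (31/3)/2 = 31/6. Minimum is 4/3 at row 1 (x2 leaves); pivot element 1.
Pivot on row 1; the z-row RHS becomes 4 − (-3)·(4/3) = 8.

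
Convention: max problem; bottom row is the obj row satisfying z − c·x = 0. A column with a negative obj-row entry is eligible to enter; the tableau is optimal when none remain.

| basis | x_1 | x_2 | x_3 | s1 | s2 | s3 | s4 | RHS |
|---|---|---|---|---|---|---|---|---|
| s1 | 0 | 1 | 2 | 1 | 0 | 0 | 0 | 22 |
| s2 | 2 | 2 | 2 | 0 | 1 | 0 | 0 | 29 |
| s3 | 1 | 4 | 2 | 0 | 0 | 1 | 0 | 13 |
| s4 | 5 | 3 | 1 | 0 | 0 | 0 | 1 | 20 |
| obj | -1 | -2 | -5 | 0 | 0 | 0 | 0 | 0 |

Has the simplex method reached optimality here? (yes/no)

no

The obj-row has a negative entry -5 in column x_3, so it is not optimal.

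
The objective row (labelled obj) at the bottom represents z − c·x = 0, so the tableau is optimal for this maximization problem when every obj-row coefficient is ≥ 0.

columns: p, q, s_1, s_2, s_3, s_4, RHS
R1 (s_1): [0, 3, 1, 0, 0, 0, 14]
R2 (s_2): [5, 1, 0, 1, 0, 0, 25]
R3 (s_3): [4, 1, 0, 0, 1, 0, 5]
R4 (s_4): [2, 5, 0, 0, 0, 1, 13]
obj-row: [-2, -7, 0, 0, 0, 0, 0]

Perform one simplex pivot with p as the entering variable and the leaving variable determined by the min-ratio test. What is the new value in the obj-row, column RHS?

5/2

Ratio test on column p — row 1: entry 0 ≤ 0; row 2: 25/5 = 5; row 3: 5/4 = 5/4; row 4: 13/2 = 13/2. Minimum is 5/4 at row 3 (s_3 leaves); pivot element 4.
Divide row 3 by 4; eliminate column p from the other rows.
obj-row update in column RHS: 0 − (-2)·(5/4) = 5/2.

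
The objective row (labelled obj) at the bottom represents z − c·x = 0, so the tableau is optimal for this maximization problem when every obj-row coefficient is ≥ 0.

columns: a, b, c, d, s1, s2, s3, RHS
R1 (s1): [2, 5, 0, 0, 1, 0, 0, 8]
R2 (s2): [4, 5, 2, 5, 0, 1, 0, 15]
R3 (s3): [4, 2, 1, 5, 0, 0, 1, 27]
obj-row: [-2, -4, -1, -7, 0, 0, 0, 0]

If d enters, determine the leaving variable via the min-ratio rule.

Column d entries and ratios — s1: 0 ≤ 0, skip; s2: 15/5 = 3; s3: 27/5 = 27/5.
Smallest ratio is 3 in the row of s2, so s2 leaves.

s2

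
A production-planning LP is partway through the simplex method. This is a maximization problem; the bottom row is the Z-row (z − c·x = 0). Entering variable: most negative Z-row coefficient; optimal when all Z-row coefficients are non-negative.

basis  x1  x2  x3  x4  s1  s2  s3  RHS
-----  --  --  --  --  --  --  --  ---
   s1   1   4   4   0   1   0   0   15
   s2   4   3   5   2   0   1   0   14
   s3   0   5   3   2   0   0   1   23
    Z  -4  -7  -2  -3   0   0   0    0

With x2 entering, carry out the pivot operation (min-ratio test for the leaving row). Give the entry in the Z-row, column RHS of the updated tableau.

105/4

Ratio test on column x2 — row 1: 15/4 = 15/4; row 2: 14/3 = 14/3; row 3: 23/5 = 23/5. Minimum is 15/4 at row 1 (s1 leaves); pivot element 4.
Divide row 1 by 4; eliminate column x2 from the other rows.
Z-row update in column RHS: 0 − (-7)·(15/4) = 105/4.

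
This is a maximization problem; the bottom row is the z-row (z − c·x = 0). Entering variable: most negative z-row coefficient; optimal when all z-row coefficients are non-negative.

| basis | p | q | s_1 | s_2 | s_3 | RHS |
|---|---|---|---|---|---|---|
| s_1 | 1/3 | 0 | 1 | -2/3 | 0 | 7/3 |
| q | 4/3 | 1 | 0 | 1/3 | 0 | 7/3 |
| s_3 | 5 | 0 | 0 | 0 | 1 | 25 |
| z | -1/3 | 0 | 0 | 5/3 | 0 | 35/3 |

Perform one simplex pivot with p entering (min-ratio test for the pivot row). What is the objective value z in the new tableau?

49/4

Ratio test on column p — row 1: (7/3)/(1/3) = 7; row 2: (7/3)/(4/3) = 7/4; row 3: 25/5 = 5. Minimum is 7/4 at row 2 (q leaves); pivot element 4/3.
Pivot on row 2; the z-row RHS becomes 35/3 − (-1/3)·(7/4) = 49/4.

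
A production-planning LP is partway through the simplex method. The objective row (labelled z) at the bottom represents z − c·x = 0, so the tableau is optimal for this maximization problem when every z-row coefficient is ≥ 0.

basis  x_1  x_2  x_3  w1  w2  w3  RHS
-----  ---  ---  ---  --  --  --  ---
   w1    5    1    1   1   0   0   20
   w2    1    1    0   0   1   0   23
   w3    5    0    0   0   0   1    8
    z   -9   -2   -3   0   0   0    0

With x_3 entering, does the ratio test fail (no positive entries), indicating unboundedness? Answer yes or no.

Column x_3 has positive entries in row(s) 1, so the ratio test bounds it — not unbounded.

no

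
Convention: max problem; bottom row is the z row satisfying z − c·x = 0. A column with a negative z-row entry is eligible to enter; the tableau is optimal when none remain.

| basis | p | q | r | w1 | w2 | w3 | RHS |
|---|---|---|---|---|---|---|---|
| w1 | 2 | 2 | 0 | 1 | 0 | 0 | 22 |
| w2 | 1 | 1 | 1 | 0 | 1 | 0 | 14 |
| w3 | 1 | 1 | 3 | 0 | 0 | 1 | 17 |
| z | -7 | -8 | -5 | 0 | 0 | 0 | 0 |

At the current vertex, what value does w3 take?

w3 is basic (row 3); its value is the RHS of that row, 17.

17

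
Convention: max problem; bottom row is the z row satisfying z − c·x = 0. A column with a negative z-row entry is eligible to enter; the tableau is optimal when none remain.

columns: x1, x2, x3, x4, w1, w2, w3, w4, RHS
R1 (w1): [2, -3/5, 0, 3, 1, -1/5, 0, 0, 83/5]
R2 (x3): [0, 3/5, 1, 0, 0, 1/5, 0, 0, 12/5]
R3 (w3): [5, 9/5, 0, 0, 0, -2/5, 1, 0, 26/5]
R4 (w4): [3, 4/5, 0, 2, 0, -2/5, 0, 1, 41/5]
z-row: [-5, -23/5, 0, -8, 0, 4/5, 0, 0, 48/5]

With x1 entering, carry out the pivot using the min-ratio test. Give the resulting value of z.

74/5

Ratio test on column x1 — row 1: (83/5)/2 = 83/10; row 2: entry 0 ≤ 0; row 3: (26/5)/5 = 26/25; row 4: (41/5)/3 = 41/15. Minimum is 26/25 at row 3 (w3 leaves); pivot element 5.
Pivot on row 3; the z-row RHS becomes 48/5 − (-5)·(26/25) = 74/5.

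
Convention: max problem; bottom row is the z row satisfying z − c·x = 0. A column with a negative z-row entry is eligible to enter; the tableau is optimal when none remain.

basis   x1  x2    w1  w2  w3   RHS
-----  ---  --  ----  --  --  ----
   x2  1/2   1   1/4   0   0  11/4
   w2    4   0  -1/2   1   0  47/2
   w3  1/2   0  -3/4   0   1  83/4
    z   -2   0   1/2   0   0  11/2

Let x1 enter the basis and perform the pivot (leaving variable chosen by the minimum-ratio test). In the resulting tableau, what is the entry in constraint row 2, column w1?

Ratio test on column x1 — row 1: (11/4)/(1/2) = 11/2; row 2: (47/2)/4 = 47/8; row 3: (83/4)/(1/2) = 83/2. Minimum is 11/2 at row 1 (x2 leaves); pivot element 1/2.
Divide row 1 by 1/2; eliminate column x1 from the other rows.
Row 2 update in column w1: -1/2 − 4·(1/2) = -5/2.

-5/2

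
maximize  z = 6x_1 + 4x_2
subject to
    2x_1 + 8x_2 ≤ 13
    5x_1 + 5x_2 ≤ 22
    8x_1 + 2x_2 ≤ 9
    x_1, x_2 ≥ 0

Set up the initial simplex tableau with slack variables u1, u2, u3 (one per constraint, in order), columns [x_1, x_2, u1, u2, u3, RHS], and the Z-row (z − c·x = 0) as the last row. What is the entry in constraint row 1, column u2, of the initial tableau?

Slack u2 belongs to constraint 2; its column is the unit vector e_2, so the entry in row 1 is 0.

0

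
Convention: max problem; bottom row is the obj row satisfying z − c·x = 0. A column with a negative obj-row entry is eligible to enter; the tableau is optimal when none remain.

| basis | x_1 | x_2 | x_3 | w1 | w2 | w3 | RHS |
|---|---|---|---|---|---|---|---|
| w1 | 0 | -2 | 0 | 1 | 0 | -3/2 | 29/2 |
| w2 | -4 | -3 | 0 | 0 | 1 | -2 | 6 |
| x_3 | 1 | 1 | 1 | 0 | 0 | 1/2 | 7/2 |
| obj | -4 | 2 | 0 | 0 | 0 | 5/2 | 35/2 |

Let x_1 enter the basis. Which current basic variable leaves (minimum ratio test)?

Column x_1 entries and ratios — w1: 0 ≤ 0, skip; w2: -4 ≤ 0, skip; x_3: (7/2)/1 = 7/2.
Smallest ratio is 7/2 in the row of x_3, so x_3 leaves.

x_3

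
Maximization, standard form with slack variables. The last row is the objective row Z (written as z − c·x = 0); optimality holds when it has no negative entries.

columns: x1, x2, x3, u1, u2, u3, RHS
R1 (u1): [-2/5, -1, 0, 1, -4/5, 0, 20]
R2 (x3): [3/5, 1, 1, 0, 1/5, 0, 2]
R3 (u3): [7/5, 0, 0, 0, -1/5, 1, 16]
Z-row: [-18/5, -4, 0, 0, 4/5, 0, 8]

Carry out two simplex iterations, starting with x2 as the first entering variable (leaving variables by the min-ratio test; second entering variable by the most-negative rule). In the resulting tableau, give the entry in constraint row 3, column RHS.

Ratio test on column x2 — row 1: entry -1 ≤ 0; row 2: 2/1 = 2; row 3: entry 0 ≤ 0. Minimum is 2 at row 2 (x3 leaves); pivot element 1.
Divide row 2 by 1; eliminate column x2 from the other rows.
Second iteration: most negative Z-row entry is -6/5 in column x1, so x1 enters.
Ratio test on column x1 — row 1: 22/(1/5) = 110; row 2: 2/(3/5) = 10/3; row 3: 16/(7/5) = 80/7. Minimum is 10/3 at row 2 (x2 leaves); pivot element 3/5.
Divide row 2 by 3/5; eliminate column x1 from the other rows.
After both pivots, the entry at constraint row 3, column RHS is 34/3.

34/3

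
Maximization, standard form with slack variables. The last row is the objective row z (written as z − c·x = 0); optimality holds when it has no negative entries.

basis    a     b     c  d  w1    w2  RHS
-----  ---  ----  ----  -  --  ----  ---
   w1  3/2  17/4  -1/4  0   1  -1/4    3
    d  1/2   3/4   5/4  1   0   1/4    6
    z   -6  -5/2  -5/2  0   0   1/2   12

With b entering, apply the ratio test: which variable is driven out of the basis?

w1

Column b entries and ratios — w1: 3/(17/4) = 12/17; d: 6/(3/4) = 8.
Smallest ratio is 12/17 in the row of w1, so w1 leaves.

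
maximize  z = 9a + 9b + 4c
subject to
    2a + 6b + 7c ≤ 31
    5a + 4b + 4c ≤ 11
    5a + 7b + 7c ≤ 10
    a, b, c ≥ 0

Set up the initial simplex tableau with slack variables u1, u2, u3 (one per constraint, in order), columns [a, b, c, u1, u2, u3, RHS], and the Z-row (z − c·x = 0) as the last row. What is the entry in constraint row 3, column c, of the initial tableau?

7

Constraint 3 has coefficient 7 on c.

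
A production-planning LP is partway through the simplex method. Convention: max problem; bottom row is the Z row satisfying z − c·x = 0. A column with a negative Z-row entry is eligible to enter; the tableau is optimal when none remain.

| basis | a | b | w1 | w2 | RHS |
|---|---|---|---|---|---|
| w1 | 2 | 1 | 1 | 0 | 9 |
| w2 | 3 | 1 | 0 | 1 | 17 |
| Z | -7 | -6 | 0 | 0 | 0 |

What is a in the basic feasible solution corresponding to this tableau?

0

a is not in the basis, so in the current basic feasible solution a = 0.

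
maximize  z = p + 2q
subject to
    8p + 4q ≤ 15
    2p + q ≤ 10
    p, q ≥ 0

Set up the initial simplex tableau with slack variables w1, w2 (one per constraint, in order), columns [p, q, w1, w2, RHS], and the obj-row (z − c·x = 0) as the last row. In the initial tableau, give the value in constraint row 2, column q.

Constraint 2 has coefficient 1 on q.

1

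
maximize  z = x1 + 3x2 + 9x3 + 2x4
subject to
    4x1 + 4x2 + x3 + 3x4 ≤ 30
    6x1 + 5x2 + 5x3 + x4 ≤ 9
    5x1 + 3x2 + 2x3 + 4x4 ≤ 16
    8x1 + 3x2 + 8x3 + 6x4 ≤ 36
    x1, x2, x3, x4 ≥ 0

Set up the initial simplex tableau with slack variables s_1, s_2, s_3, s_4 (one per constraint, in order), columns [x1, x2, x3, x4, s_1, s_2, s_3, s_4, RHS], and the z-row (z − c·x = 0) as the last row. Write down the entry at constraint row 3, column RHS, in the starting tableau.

The RHS of constraint 3 is b_3 = 16.

16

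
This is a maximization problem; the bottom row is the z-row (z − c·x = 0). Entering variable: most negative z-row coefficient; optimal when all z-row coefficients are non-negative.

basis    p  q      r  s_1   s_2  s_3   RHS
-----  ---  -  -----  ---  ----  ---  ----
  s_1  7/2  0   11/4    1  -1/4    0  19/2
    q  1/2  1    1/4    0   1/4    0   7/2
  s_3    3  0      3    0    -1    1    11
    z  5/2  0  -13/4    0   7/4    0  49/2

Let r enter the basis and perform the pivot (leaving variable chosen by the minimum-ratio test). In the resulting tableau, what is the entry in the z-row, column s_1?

Ratio test on column r — row 1: (19/2)/(11/4) = 38/11; row 2: (7/2)/(1/4) = 14; row 3: 11/3 = 11/3. Minimum is 38/11 at row 1 (s_1 leaves); pivot element 11/4.
Divide row 1 by 11/4; eliminate column r from the other rows.
z-row update in column s_1: 0 − (-13/4)·(4/11) = 13/11.

13/11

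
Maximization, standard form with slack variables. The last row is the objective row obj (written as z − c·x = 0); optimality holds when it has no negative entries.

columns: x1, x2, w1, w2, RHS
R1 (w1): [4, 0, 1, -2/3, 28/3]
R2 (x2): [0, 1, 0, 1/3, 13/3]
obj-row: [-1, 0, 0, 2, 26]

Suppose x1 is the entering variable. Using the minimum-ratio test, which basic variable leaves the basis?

Column x1 entries and ratios — w1: (28/3)/4 = 7/3; x2: 0 ≤ 0, skip.
Smallest ratio is 7/3 in the row of w1, so w1 leaves.

w1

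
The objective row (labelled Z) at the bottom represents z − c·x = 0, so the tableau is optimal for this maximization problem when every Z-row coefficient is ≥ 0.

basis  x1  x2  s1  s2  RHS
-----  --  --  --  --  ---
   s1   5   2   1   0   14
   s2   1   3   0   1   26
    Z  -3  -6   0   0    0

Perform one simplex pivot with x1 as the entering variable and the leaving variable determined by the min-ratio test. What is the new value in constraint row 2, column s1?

-1/5

Ratio test on column x1 — row 1: 14/5 = 14/5; row 2: 26/1 = 26. Minimum is 14/5 at row 1 (s1 leaves); pivot element 5.
Divide row 1 by 5; eliminate column x1 from the other rows.
Row 2 update in column s1: 0 − 1·(1/5) = -1/5.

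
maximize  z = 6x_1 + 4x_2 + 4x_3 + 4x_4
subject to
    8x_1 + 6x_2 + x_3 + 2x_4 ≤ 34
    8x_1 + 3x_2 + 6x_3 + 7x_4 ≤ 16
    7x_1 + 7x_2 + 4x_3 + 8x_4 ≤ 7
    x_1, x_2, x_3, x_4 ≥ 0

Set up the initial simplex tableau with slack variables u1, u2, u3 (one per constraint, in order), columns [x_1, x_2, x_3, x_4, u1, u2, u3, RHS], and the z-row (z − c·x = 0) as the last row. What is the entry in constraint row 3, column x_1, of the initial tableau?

Constraint 3 has coefficient 7 on x_1.

7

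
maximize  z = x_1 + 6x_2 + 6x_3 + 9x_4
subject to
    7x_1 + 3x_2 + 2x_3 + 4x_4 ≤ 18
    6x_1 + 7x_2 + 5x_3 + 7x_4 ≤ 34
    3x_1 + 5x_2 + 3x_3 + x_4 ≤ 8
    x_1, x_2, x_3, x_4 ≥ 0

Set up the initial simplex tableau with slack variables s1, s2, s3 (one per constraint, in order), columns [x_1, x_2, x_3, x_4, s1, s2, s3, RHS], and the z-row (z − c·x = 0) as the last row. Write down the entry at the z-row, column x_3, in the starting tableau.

The z-row carries the negated objective coefficients: the x_3 entry is -6.

-6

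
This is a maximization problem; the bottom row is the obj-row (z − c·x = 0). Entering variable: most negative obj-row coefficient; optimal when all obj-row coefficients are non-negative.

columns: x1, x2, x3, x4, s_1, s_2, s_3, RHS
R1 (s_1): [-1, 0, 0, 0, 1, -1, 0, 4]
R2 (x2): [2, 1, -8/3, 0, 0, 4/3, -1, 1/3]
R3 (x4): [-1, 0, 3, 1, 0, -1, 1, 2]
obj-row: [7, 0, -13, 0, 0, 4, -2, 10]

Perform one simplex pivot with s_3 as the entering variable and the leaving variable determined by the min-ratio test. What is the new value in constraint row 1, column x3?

Ratio test on column s_3 — row 1: entry 0 ≤ 0; row 2: entry -1 ≤ 0; row 3: 2/1 = 2. Minimum is 2 at row 3 (x4 leaves); pivot element 1.
Divide row 3 by 1; eliminate column s_3 from the other rows.
Row 1 update in column x3: 0 − 0·3 = 0.

0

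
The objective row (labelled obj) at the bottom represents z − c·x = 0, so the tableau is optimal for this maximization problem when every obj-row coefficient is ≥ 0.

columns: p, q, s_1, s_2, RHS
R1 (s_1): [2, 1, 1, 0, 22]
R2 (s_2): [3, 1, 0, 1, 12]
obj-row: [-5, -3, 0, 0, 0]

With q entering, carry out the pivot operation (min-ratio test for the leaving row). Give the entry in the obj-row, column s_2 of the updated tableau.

3

Ratio test on column q — row 1: 22/1 = 22; row 2: 12/1 = 12. Minimum is 12 at row 2 (s_2 leaves); pivot element 1.
Divide row 2 by 1; eliminate column q from the other rows.
obj-row update in column s_2: 0 − (-3)·1 = 3.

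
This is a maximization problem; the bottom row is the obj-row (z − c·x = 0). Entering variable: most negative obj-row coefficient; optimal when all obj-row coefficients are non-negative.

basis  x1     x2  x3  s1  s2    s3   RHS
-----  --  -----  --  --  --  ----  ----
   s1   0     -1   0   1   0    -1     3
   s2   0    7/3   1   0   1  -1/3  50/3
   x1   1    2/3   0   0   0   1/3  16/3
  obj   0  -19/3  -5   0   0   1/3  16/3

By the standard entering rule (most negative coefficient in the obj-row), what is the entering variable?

Negative obj-row entries: x2: -19/3, x3: -5.
The most negative is -19/3 in column x2, so x2 enters.

x2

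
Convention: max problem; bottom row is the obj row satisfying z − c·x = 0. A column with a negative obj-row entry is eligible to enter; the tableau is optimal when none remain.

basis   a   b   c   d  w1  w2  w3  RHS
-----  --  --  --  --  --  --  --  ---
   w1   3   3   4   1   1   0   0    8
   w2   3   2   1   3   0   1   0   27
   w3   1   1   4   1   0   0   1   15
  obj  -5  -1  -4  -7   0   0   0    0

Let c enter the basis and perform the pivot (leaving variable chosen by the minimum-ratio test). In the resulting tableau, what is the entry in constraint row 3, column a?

Ratio test on column c — row 1: 8/4 = 2; row 2: 27/1 = 27; row 3: 15/4 = 15/4. Minimum is 2 at row 1 (w1 leaves); pivot element 4.
Divide row 1 by 4; eliminate column c from the other rows.
Row 3 update in column a: 1 − 4·(3/4) = -2.

-2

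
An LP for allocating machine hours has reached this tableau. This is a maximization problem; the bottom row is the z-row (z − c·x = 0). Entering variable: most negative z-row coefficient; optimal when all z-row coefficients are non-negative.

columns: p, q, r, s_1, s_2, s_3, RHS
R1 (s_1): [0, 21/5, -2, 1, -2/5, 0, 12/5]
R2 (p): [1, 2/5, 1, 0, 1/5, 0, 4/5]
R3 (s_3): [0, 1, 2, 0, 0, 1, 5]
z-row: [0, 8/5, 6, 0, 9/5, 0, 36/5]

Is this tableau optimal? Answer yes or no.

Every z-row coefficient is ≥ 0, so the tableau is optimal.

yes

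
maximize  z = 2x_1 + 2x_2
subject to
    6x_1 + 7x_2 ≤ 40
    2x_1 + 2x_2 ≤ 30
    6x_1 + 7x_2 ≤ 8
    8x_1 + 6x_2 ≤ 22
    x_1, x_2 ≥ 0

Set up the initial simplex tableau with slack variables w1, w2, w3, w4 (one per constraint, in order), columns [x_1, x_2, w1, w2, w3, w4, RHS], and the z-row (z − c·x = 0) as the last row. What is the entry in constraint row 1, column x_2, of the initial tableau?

Constraint 1 has coefficient 7 on x_2.

7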